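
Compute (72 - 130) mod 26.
20

(72 - 130) = -58
-58 mod 26 = 20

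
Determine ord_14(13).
Powers of 13 mod 14: 13^1≡13, 13^2≡1. Order = 2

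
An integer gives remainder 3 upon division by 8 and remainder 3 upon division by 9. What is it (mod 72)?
M = 8 × 9 = 72. M₁ = 9, y₁ ≡ 1 (mod 8). M₂ = 8, y₂ ≡ 8 (mod 9). z = 3×9×1 + 3×8×8 ≡ 3 (mod 72). The smallest positive such number is 3.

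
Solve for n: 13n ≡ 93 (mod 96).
81

Since gcd(13, 96) = 1 divides 93, a solution exists.
Multiply both sides by the inverse of 13 mod 96:
  13^(-1) mod 96 = 37
  x ≡ 37 × 93 ≡ 3441 ≡ 81 (mod 96)
Verification: 13 × 81 = 1053 = 10 × 96 + 93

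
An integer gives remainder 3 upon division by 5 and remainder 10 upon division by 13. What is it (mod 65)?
M = 5 × 13 = 65. M₁ = 13, y₁ ≡ 2 (mod 5). M₂ = 5, y₂ ≡ 8 (mod 13). y = 3×13×2 + 10×5×8 ≡ 23 (mod 65). The smallest positive such number is 23.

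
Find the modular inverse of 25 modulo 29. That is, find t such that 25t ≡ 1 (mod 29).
7

Using Extended Euclidean Algorithm:
gcd(25, 29) = 1
Bezout coefficients: 25 × 7 + 29 × -6 = 1
So 25 × 7 ≡ 1 (mod 29)
The inverse is 7 mod 29 = 7
Verification: 25 × 7 = 175 = 6 × 29 + 1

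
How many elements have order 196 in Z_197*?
Number of primitive roots mod 197 = φ(196) = 84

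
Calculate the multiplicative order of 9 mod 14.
Powers of 9 mod 14: 9^1≡9, 9^2≡11, 9^3≡1. Order = 3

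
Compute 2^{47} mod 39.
20

Using successive squaring:
Binary expansion of 47: 101111
Powers of 2 mod 39 (each is the square of the previous):
  2^1 ≡ 2 (mod 39)
  2^2 ≡ 2² = 4 ≡ 4 (mod 39)
  2^4 ≡ 4² = 16 ≡ 16 (mod 39)
  2^8 ≡ 16² = 256 ≡ 22 (mod 39)
  2^16 ≡ 22² = 484 ≡ 16 (mod 39)
  2^32 ≡ 16² = 256 ≡ 22 (mod 39)
47 = 32 + 8 + 4 + 2 + 1, so 2^47 = 2^32 × 2^8 × 2^4 × 2^2 × 2^1 ≡ 22 × 22 × 16 × 4 × 2 (mod 39)
Multiplying step by step:
  22 × 22 = 484 ≡ 16 (mod 39)
  16 × 16 = 256 ≡ 22 (mod 39)
  22 × 4 = 88 ≡ 10 (mod 39)
  10 × 2 = 20 ≡ 20 (mod 39)
Result: 2^47 ≡ 20 (mod 39)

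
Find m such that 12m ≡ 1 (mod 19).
12^(-1) ≡ 8 (mod 19). Verification: 12 × 8 = 96 ≡ 1 (mod 19)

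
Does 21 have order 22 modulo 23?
p - 1 = 22 has prime divisors 2, 11. Check 21^(22/q) mod 23 for each: 21^(22/2) = 21^11 ≡ 22, 21^(22/11) = 21^2 ≡ 4 (mod 23). None of these is 1, so 21 has order 22 = φ(23), so it is a primitive root mod 23.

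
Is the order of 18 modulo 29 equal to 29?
No, the actual order is 28, not 29.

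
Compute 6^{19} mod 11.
2

Using successive squaring:
Binary expansion of 19: 10011
Powers of 6 mod 11 (each is the square of the previous):
  6^1 ≡ 6 (mod 11)
  6^2 ≡ 6² = 36 ≡ 3 (mod 11)
  6^4 ≡ 3² = 9 ≡ 9 (mod 11)
  6^8 ≡ 9² = 81 ≡ 4 (mod 11)
  6^16 ≡ 4² = 16 ≡ 5 (mod 11)
19 = 16 + 2 + 1, so 6^19 = 6^16 × 6^2 × 6^1 ≡ 5 × 3 × 6 (mod 11)
Multiplying step by step:
  5 × 3 = 15 ≡ 4 (mod 11)
  4 × 6 = 24 ≡ 2 (mod 11)
Result: 6^19 ≡ 2 (mod 11)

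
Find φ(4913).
4624

Prime factorization: 4913 = 17^3
Using the formula φ(n) = n × Π(1 - 1/p) for each prime factor p:
φ(4913) = 4913 × (1 - 1/17)
φ(4913) = 4624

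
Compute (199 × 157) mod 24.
19

(199 × 157) = 31243
31243 mod 24 = 19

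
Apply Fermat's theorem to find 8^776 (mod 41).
By Fermat: 8^{40} ≡ 1 (mod 41). 776 ≡ 16 (mod 40). So 8^{776} ≡ 8^{16} ≡ 10 (mod 41)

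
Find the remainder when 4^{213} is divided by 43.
By Fermat: 4^{42} ≡ 1 (mod 43). 213 = 5×42 + 3. So 4^{213} ≡ 4^{3} ≡ 21 (mod 43)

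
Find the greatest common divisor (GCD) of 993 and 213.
3

Using the Euclidean algorithm:
993 = 4 × 213 + 141
213 = 1 × 141 + 72
141 = 1 × 72 + 69
72 = 1 × 69 + 3
69 = 23 × 3 + 0

GCD(993, 213) = 3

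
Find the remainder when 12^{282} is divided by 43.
By Fermat: 12^{42} ≡ 1 (mod 43). 282 = 6×42 + 30. So 12^{282} ≡ 12^{30} ≡ 4 (mod 43)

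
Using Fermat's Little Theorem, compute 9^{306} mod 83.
40

By Fermat's Little Theorem, a^(p-1) ≡ 1 (mod p) for prime p and gcd(a, p) = 1
Here p = 83, so 9^82 ≡ 1 (mod 83)
We can reduce the exponent: 306 mod 82 = 60
So 9^306 ≡ 9^60 (mod 83)
Computing: 9^60 mod 83 = 40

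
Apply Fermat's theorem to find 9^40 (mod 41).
By Fermat's Little Theorem, 9^{40} ≡ 1 (mod 41) since 41 is prime and gcd(9, 41) = 1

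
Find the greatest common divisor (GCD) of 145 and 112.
1

Using the Euclidean algorithm:
145 = 1 × 112 + 33
112 = 3 × 33 + 13
33 = 2 × 13 + 7
13 = 1 × 7 + 6
7 = 1 × 6 + 1
6 = 6 × 1 + 0

GCD(145, 112) = 1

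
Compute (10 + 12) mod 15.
7

(10 + 12) = 22
22 mod 15 = 7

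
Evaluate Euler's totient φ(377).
336

Prime factorization: 377 = 13 × 29
Using the formula φ(n) = n × Π(1 - 1/p) for each prime factor p:
φ(377) = 377 × (1 - 1/13) × (1 - 1/29)
φ(377) = 336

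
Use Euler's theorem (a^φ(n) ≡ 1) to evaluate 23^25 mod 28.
By Euler: 23^{12} ≡ 1 (mod 28) since gcd(23, 28) = 1. 25 = 2×12 + 1. So 23^{25} ≡ 23^{1} ≡ 23 (mod 28)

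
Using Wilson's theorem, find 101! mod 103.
(102)! = (101)! × (102) ≡ -1 (mod 103). So (101)! ≡ -1 × (102)^(-1) ≡ (-1)×(-1) = 1 (mod 103)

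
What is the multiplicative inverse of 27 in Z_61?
27^(-1) ≡ 52 (mod 61). Verification: 27 × 52 = 1404 ≡ 1 (mod 61)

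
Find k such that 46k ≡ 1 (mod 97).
46^(-1) ≡ 19 (mod 97). Verification: 46 × 19 = 874 ≡ 1 (mod 97)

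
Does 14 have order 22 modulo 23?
p - 1 = 22 has prime divisors 2, 11. Check 14^(22/q) mod 23 for each: 14^(22/2) = 14^11 ≡ 22, 14^(22/11) = 14^2 ≡ 12 (mod 23). None of these is 1, so 14 has order 22 = φ(23), so it is a primitive root mod 23.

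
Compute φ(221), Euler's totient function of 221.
192

Prime factorization: 221 = 13 × 17
Using the formula φ(n) = n × Π(1 - 1/p) for each prime factor p:
φ(221) = 221 × (1 - 1/13) × (1 - 1/17)
φ(221) = 192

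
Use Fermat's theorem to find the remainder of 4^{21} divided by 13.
12

By Fermat's Little Theorem, a^(p-1) ≡ 1 (mod p) for prime p and gcd(a, p) = 1
Here p = 13, so 4^12 ≡ 1 (mod 13)
We can reduce the exponent: 21 mod 12 = 9
So 4^21 ≡ 4^9 (mod 13)
Computing: 4^9 mod 13 = 12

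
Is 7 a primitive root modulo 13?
Yes

To verify, check if 7^(12/q) ≢ 1 (mod 13) for each prime divisor q of 12
Divisors of 12 = 12: [1, 2, 3, 4, 6, 12]
  7^(12/2) = 7^6 ≡ 12 (mod 13)
  7^(12/3) = 7^4 ≡ 9 (mod 13)
Conclusion: 7 is a primitive root modulo 13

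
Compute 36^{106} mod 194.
158

Using successive squaring:
Binary expansion of 106: 1101010
Powers of 36 mod 194 (each is the square of the previous):
  36^1 ≡ 36 (mod 194)
  36^2 ≡ 36² = 1296 ≡ 132 (mod 194)
  36^4 ≡ 132² = 17424 ≡ 158 (mod 194)
  36^8 ≡ 158² = 24964 ≡ 132 (mod 194)
  36^16 ≡ 132² = 17424 ≡ 158 (mod 194)
  36^32 ≡ 158² = 24964 ≡ 132 (mod 194)
  36^64 ≡ 132² = 17424 ≡ 158 (mod 194)
106 = 64 + 32 + 8 + 2, so 36^106 = 36^64 × 36^32 × 36^8 × 36^2 ≡ 158 × 132 × 132 × 132 (mod 194)
Multiplying step by step:
  158 × 132 = 20856 ≡ 98 (mod 194)
  98 × 132 = 12936 ≡ 132 (mod 194)
  132 × 132 = 17424 ≡ 158 (mod 194)
Result: 36^106 ≡ 158 (mod 194)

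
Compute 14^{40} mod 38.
36

Using successive squaring:
Binary expansion of 40: 101000
Powers of 14 mod 38 (each is the square of the previous):
  14^1 ≡ 14 (mod 38)
  14^2 ≡ 14² = 196 ≡ 6 (mod 38)
  14^4 ≡ 6² = 36 ≡ 36 (mod 38)
  14^8 ≡ 36² = 1296 ≡ 4 (mod 38)
  14^16 ≡ 4² = 16 ≡ 16 (mod 38)
  14^32 ≡ 16² = 256 ≡ 28 (mod 38)
40 = 32 + 8, so 14^40 = 14^32 × 14^8 ≡ 28 × 4 (mod 38)
Multiplying step by step:
  28 × 4 = 112 ≡ 36 (mod 38)
Result: 14^40 ≡ 36 (mod 38)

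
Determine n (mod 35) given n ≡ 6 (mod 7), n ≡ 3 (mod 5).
13

Using the Chinese Remainder Theorem:
M = product of moduli = 35
For equation 1: M_1 = 5, 5 ≡ 5 (mod 7), inverse of 5 mod 7 is 3 (check: 5 × 3 = 15 ≡ 1 (mod 7))
For equation 2: M_2 = 7, 7 ≡ 2 (mod 5), inverse of 7 mod 5 is 3 (check: 2 × 3 = 6 ≡ 1 (mod 5))
Combine: n ≡ Σ r_i×M_i×(M_i⁻¹ mod m_i) = 6×5×3 + 3×7×3 = 90 + 63 = 153
153 mod 35 = 13
n ≡ 13 (mod 35)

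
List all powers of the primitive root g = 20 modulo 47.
g^1, g^2, ..., g^{46} mod 47: {20, 24, 10, 12, 5, 6, 26, 3, 13, 25, 30, 36, 15, 18, 31, 9, 39, 28, 43, 14, 45, 7, 46, 27, 23, 37, 35, 42, 41, 21, 44, 34, 22, 17, 11, 32, 29, 16, 38, 8, 19, 4, 33, 2, 40, 1}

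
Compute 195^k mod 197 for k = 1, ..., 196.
g^1, g^2, ..., g^{196} mod 197: {195, 4, 189, 16, 165, 64, 69, 59, 79, 39, 119, 156, 82, 33, 131, 132, 130, 134, 126, 142, 110, 174, 46, 105, 184, 26, 145, 104, 186, 22, 153, 88, 21, 155, 84, 29, 139, 116, 162, 70, 57, 83, 31, 135, 124, 146, 102, 190, 14, 169, 56, 85, 27, 143, 108, 178, 38, 121, 152, 90, 17, 163, 68, 61, 75, 47, 103, 188, 18, 161, 72, 53, 91, 15, 167, 60, 77, 43, 111, 172, 50, 97, 3, 191, 12, 173, 48, 101, 192, 10, 177, 40, 117, 160, 74, 49, 99, 196, 2, 193, 8, 181, 32, 133, 128, 138, 118, 158, 78, 41, 115, 164, 66, 65, 67, 63, 71, 55, 87, 23, 151, 92, 13, 171, 52, 93, 11, 175, 44, 109, 176, 42, 113, 168, 58, 81, 35, 127, 140, 114, 166, 62, 73, 51, 95, 7, 183, 28, 141, 112, 170, 54, 89, 19, 159, 76, 45, 107, 180, 34, 129, 136, 122, 150, 94, 9, 179, 36, 125, 144, 106, 182, 30, 137, 120, 154, 86, 25, 147, 100, 194, 6, 185, 24, 149, 96, 5, 187, 20, 157, 80, 37, 123, 148, 98, 1}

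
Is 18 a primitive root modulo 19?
p - 1 = 18 has prime divisors 2, 3. Check 18^(18/q) mod 19 for each: 18^(18/2) = 18^9 ≡ 18, 18^(18/3) = 18^6 ≡ 1 (mod 19). Since 18^6 ≡ 1 (mod 19), the order of 18 divides 6 (in fact the order is 2) ≠ 18, so it is not a primitive root.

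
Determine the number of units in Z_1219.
1144

Prime factorization: 1219 = 23 × 53
Using the formula φ(n) = n × Π(1 - 1/p) for each prime factor p:
φ(1219) = 1219 × (1 - 1/23) × (1 - 1/53)
φ(1219) = 1144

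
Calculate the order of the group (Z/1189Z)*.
1120

Prime factorization: 1189 = 29 × 41
Using the formula φ(n) = n × Π(1 - 1/p) for each prime factor p:
φ(1189) = 1189 × (1 - 1/29) × (1 - 1/41)
φ(1189) = 1120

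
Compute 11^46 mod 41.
Using Fermat: 11^{40} ≡ 1 (mod 41). 46 ≡ 6 (mod 40). So 11^{46} ≡ 11^{6} ≡ 33 (mod 41)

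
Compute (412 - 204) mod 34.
4

(412 - 204) = 208
208 mod 34 = 4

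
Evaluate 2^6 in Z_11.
6 = 4 + 2 (binary 110). Repeated squaring mod 11: 2^1 ≡ 2; 2^2 ≡ 2² = 4 ≡ 4; 2^4 ≡ 4² = 16 ≡ 5. Multiply: 2^6 = 2^4 × 2^2 ≡ 5 × 4 (mod 11): 5 × 4 = 20 ≡ 9. So 2^6 ≡ 9 (mod 11).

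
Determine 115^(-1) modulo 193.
115^(-1) ≡ 47 (mod 193). Verification: 115 × 47 = 5405 ≡ 1 (mod 193)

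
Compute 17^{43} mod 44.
29

Using successive squaring:
Binary expansion of 43: 101011
Powers of 17 mod 44 (each is the square of the previous):
  17^1 ≡ 17 (mod 44)
  17^2 ≡ 17² = 289 ≡ 25 (mod 44)
  17^4 ≡ 25² = 625 ≡ 9 (mod 44)
  17^8 ≡ 9² = 81 ≡ 37 (mod 44)
  17^16 ≡ 37² = 1369 ≡ 5 (mod 44)
  17^32 ≡ 5² = 25 ≡ 25 (mod 44)
43 = 32 + 8 + 2 + 1, so 17^43 = 17^32 × 17^8 × 17^2 × 17^1 ≡ 25 × 37 × 25 × 17 (mod 44)
Multiplying step by step:
  25 × 37 = 925 ≡ 1 (mod 44)
  1 × 25 = 25 ≡ 25 (mod 44)
  25 × 17 = 425 ≡ 29 (mod 44)
Result: 17^43 ≡ 29 (mod 44)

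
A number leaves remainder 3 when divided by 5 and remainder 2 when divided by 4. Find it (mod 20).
M = 5 × 4 = 20. M₁ = 4, y₁ ≡ 4 (mod 5). M₂ = 5, y₂ ≡ 1 (mod 4). k = 3×4×4 + 2×5×1 ≡ 18 (mod 20)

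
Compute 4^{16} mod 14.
4

Using successive squaring:
Binary expansion of 16: 10000
Powers of 4 mod 14 (each is the square of the previous):
  4^1 ≡ 4 (mod 14)
  4^2 ≡ 4² = 16 ≡ 2 (mod 14)
  4^4 ≡ 2² = 4 ≡ 4 (mod 14)
  4^8 ≡ 4² = 16 ≡ 2 (mod 14)
  4^16 ≡ 2² = 4 ≡ 4 (mod 14)
16 is a power of 2, so 4^16 is the last square: ≡ 4 (mod 14)
Result: 4^16 ≡ 4 (mod 14)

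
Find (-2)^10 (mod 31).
(-2) ≡ 29 (mod 31). 10 = 8 + 2 (binary 1010). Repeated squaring mod 31: 29^1 ≡ 29; 29^2 ≡ 29² = 841 ≡ 4; 29^4 ≡ 4² = 16 ≡ 16; 29^8 ≡ 16² = 256 ≡ 8. Multiply: (-2)^10 ≡ 29^8 × 29^2 ≡ 8 × 4 (mod 31): 8 × 4 = 32 ≡ 1. So (-2)^10 ≡ 1 (mod 31).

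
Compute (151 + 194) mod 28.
9

(151 + 194) = 345
345 mod 28 = 9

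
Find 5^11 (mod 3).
Using Fermat: 5^{2} ≡ 1 (mod 3). 11 ≡ 1 (mod 2). So 5^{11} ≡ 5^{1} ≡ 2 (mod 3)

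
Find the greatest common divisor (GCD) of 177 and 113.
1

Using the Euclidean algorithm:
177 = 1 × 113 + 64
113 = 1 × 64 + 49
64 = 1 × 49 + 15
49 = 3 × 15 + 4
15 = 3 × 4 + 3
4 = 1 × 3 + 1
3 = 3 × 1 + 0

GCD(177, 113) = 1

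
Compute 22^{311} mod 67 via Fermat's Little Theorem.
62

By Fermat's Little Theorem, a^(p-1) ≡ 1 (mod p) for prime p and gcd(a, p) = 1
Here p = 67, so 22^66 ≡ 1 (mod 67)
We can reduce the exponent: 311 mod 66 = 47
So 22^311 ≡ 22^47 (mod 67)
Computing: 22^47 mod 67 = 62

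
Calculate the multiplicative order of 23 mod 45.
Powers of 23 mod 45: 23^1≡23, 23^2≡34, 23^3≡17, 23^4≡31, 23^5≡38, 23^6≡19, 23^7≡32, 23^8≡16, 23^9≡8, 23^10≡4, 23^11≡2, 23^12≡1. Order = 12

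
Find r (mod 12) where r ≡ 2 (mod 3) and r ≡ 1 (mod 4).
M = 3 × 4 = 12. M₁ = 4, y₁ ≡ 1 (mod 3). M₂ = 3, y₂ ≡ 3 (mod 4). r = 2×4×1 + 1×3×3 ≡ 5 (mod 12)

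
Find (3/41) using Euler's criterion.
(3/41) = 3^{20} mod 41 = -1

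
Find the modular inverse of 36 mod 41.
36^(-1) ≡ 8 (mod 41). Verification: 36 × 8 = 288 ≡ 1 (mod 41)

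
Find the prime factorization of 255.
3 × 5 × 17

Divide by primes starting from smallest:
255 ÷ 3 = 85
85 ÷ 5 = 17
17 ÷ 17 = 1

255 = 3 × 5 × 17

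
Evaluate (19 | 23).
(19/23) = 19^{11} mod 23 = -1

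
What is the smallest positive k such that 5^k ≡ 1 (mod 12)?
Powers of 5 mod 12: 5^1≡5, 5^2≡1. Order = 2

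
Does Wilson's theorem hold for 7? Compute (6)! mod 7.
(6)! mod 7 = 6. Since this equals -1 (mod 7), Wilson confirms 7 is prime.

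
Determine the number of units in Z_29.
28

Prime factorization: 29 = 29
Using the formula φ(n) = n × Π(1 - 1/p) for each prime factor p:
φ(29) = 29 × (1 - 1/29)
φ(29) = 28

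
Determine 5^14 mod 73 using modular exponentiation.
Using repeated squaring. 14 = 8 + 4 + 2 (binary 1110). Repeated squaring mod 73: 5^1 ≡ 5; 5^2 ≡ 5² = 25 ≡ 25; 5^4 ≡ 25² = 625 ≡ 41; 5^8 ≡ 41² = 1681 ≡ 2. Multiply: 5^14 = 5^8 × 5^4 × 5^2 ≡ 2 × 41 × 25 (mod 73): 2 × 41 = 82 ≡ 9; 9 × 25 = 225 ≡ 6. So 5^14 ≡ 6 (mod 73).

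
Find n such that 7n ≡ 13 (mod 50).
9

Since gcd(7, 50) = 1 divides 13, a solution exists.
Multiply both sides by the inverse of 7 mod 50:
  7^(-1) mod 50 = 43
  x ≡ 43 × 13 ≡ 559 ≡ 9 (mod 50)
Verification: 7 × 9 = 63 = 1 × 50 + 13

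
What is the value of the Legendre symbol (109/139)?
(109/139) = 109^{69} mod 139 = -1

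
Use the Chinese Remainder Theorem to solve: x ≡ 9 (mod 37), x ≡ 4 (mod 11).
268

Using the Chinese Remainder Theorem:
M = product of moduli = 407
For equation 1: M_1 = 11, 11 ≡ 11 (mod 37), inverse of 11 mod 37 is 27 (check: 11 × 27 = 297 ≡ 1 (mod 37))
For equation 2: M_2 = 37, 37 ≡ 4 (mod 11), inverse of 37 mod 11 is 3 (check: 4 × 3 = 12 ≡ 1 (mod 11))
Combine: x ≡ Σ r_i×M_i×(M_i⁻¹ mod m_i) = 9×11×27 + 4×37×3 = 2673 + 444 = 3117
3117 mod 407 = 268
x ≡ 268 (mod 407)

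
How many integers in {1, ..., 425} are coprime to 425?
320

Prime factorization: 425 = 5^2 × 17
Using the formula φ(n) = n × Π(1 - 1/p) for each prime factor p:
φ(425) = 425 × (1 - 1/5) × (1 - 1/17)
φ(425) = 320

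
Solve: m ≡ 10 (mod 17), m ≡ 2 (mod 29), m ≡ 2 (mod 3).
M = 17 × 29 × 3 = 1479. M₁ = 87, y₁ ≡ 9 (mod 17). M₂ = 51, y₂ ≡ 4 (mod 29). M₃ = 493, y₃ ≡ 1 (mod 3). m = 10×87×9 + 2×51×4 + 2×493×1 ≡ 350 (mod 1479)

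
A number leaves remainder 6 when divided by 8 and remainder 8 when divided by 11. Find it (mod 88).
M = 8 × 11 = 88. M₁ = 11, y₁ ≡ 3 (mod 8). M₂ = 8, y₂ ≡ 7 (mod 11). x = 6×11×3 + 8×8×7 ≡ 30 (mod 88)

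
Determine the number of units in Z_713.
660

Prime factorization: 713 = 23 × 31
Using the formula φ(n) = n × Π(1 - 1/p) for each prime factor p:
φ(713) = 713 × (1 - 1/23) × (1 - 1/31)
φ(713) = 660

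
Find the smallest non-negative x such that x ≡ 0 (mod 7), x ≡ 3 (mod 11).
14

Using the Chinese Remainder Theorem:
M = product of moduli = 77
For equation 1: M_1 = 11, 11 ≡ 4 (mod 7), inverse of 11 mod 7 is 2 (check: 4 × 2 = 8 ≡ 1 (mod 7))
For equation 2: M_2 = 7, 7 ≡ 7 (mod 11), inverse of 7 mod 11 is 8 (check: 7 × 8 = 56 ≡ 1 (mod 11))
Combine: x ≡ Σ r_i×M_i×(M_i⁻¹ mod m_i) = 0×11×2 + 3×7×8 = 0 + 168 = 168
168 mod 77 = 14
x ≡ 14 (mod 77)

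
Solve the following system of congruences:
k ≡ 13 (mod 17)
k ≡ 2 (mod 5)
47

Using the Chinese Remainder Theorem:
M = product of moduli = 85
For equation 1: M_1 = 5, 5 ≡ 5 (mod 17), inverse of 5 mod 17 is 7 (check: 5 × 7 = 35 ≡ 1 (mod 17))
For equation 2: M_2 = 17, 17 ≡ 2 (mod 5), inverse of 17 mod 5 is 3 (check: 2 × 3 = 6 ≡ 1 (mod 5))
Combine: k ≡ Σ r_i×M_i×(M_i⁻¹ mod m_i) = 13×5×7 + 2×17×3 = 455 + 102 = 557
557 mod 85 = 47
k ≡ 47 (mod 85)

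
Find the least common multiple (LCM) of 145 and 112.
16240

First find GCD(145, 112) using the Euclidean algorithm:
145 = 1 × 112 + 33
112 = 3 × 33 + 13
33 = 2 × 13 + 7
13 = 1 × 7 + 6
7 = 1 × 6 + 1
6 = 6 × 1 + 0
GCD(145, 112) = 1

LCM formula: LCM(a, b) = (a × b) / GCD(a, b)
LCM(145, 112) = (145 × 112) / 1
LCM(145, 112) = 16240 / 1
LCM(145, 112) = 16240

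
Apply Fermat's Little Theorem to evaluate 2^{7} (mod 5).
3

By Fermat's Little Theorem, a^(p-1) ≡ 1 (mod p) for prime p and gcd(a, p) = 1
Here p = 5, so 2^4 ≡ 1 (mod 5)
We can reduce the exponent: 7 mod 4 = 3
So 2^7 ≡ 2^3 (mod 5)
Computing: 2^3 mod 5 = 3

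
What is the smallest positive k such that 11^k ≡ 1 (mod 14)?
Powers of 11 mod 14: 11^1≡11, 11^2≡9, 11^3≡1. Order = 3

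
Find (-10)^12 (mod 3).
Using Fermat: (-10)^{2} ≡ 1 (mod 3). 12 ≡ 0 (mod 2). So (-10)^{12} ≡ (-10)^{0} ≡ 1 (mod 3)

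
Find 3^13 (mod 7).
Using Fermat: 3^{6} ≡ 1 (mod 7). 13 ≡ 1 (mod 6). So 3^{13} ≡ 3^{1} ≡ 3 (mod 7)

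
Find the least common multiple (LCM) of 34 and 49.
1666

First find GCD(34, 49) using the Euclidean algorithm:
34 = 0 × 49 + 34
49 = 1 × 34 + 15
34 = 2 × 15 + 4
15 = 3 × 4 + 3
4 = 1 × 3 + 1
3 = 3 × 1 + 0
GCD(34, 49) = 1

LCM formula: LCM(a, b) = (a × b) / GCD(a, b)
LCM(34, 49) = (34 × 49) / 1
LCM(34, 49) = 1666 / 1
LCM(34, 49) = 1666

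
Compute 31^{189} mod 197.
177

Using successive squaring:
Binary expansion of 189: 10111101
Powers of 31 mod 197 (each is the square of the previous):
  31^1 ≡ 31 (mod 197)
  31^2 ≡ 31² = 961 ≡ 173 (mod 197)
  31^4 ≡ 173² = 29929 ≡ 182 (mod 197)
  31^8 ≡ 182² = 33124 ≡ 28 (mod 197)
  31^16 ≡ 28² = 784 ≡ 193 (mod 197)
  31^32 ≡ 193² = 37249 ≡ 16 (mod 197)
  31^64 ≡ 16² = 256 ≡ 59 (mod 197)
  31^128 ≡ 59² = 3481 ≡ 132 (mod 197)
189 = 128 + 32 + 16 + 8 + 4 + 1, so 31^189 = 31^128 × 31^32 × 31^16 × 31^8 × 31^4 × 31^1 ≡ 132 × 16 × 193 × 28 × 182 × 31 (mod 197)
Multiplying step by step:
  132 × 16 = 2112 ≡ 142 (mod 197)
  142 × 193 = 27406 ≡ 23 (mod 197)
  23 × 28 = 644 ≡ 53 (mod 197)
  53 × 182 = 9646 ≡ 190 (mod 197)
  190 × 31 = 5890 ≡ 177 (mod 197)
Result: 31^189 ≡ 177 (mod 197)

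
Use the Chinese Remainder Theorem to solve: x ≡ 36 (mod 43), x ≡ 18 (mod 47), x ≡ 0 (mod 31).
1240

Using the Chinese Remainder Theorem:
M = product of moduli = 62651
For equation 1: M_1 = 1457, 1457 ≡ 38 (mod 43), inverse of 1457 mod 43 is 17 (check: 38 × 17 = 646 ≡ 1 (mod 43))
For equation 2: M_2 = 1333, 1333 ≡ 17 (mod 47), inverse of 1333 mod 47 is 36 (check: 17 × 36 = 612 ≡ 1 (mod 47))
For equation 3: M_3 = 2021, 2021 ≡ 6 (mod 31), inverse of 2021 mod 31 is 26 (check: 6 × 26 = 156 ≡ 1 (mod 31))
Combine: x ≡ Σ r_i×M_i×(M_i⁻¹ mod m_i) = 36×1457×17 + 18×1333×36 + 0×2021×26 = 891684 + 863784 + 0 = 1755468
1755468 mod 62651 = 1240
x ≡ 1240 (mod 62651)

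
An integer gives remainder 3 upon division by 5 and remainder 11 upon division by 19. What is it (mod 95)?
M = 5 × 19 = 95. M₁ = 19, y₁ ≡ 4 (mod 5). M₂ = 5, y₂ ≡ 4 (mod 19). t = 3×19×4 + 11×5×4 ≡ 68 (mod 95). The smallest positive such number is 68.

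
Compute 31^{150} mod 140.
1

Using successive squaring:
Binary expansion of 150: 10010110
Powers of 31 mod 140 (each is the square of the previous):
  31^1 ≡ 31 (mod 140)
  31^2 ≡ 31² = 961 ≡ 121 (mod 140)
  31^4 ≡ 121² = 14641 ≡ 81 (mod 140)
  31^8 ≡ 81² = 6561 ≡ 121 (mod 140)
  31^16 ≡ 121² = 14641 ≡ 81 (mod 140)
  31^32 ≡ 81² = 6561 ≡ 121 (mod 140)
  31^64 ≡ 121² = 14641 ≡ 81 (mod 140)
  31^128 ≡ 81² = 6561 ≡ 121 (mod 140)
150 = 128 + 16 + 4 + 2, so 31^150 = 31^128 × 31^16 × 31^4 × 31^2 ≡ 121 × 81 × 81 × 121 (mod 140)
Multiplying step by step:
  121 × 81 = 9801 ≡ 1 (mod 140)
  1 × 81 = 81 ≡ 81 (mod 140)
  81 × 121 = 9801 ≡ 1 (mod 140)
Result: 31^150 ≡ 1 (mod 140)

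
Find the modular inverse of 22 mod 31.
22^(-1) ≡ 24 (mod 31). Verification: 22 × 24 = 528 ≡ 1 (mod 31)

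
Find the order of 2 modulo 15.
Powers of 2 mod 15: 2^1≡2, 2^2≡4, 2^3≡8, 2^4≡1. Order = 4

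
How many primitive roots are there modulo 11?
4

The number of primitive roots modulo p is φ(p-1) = φ(10)
φ(10) = 4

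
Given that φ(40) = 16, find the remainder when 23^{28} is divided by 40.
By Euler: 23^{16} ≡ 1 (mod 40) since gcd(23, 40) = 1. 28 = 1×16 + 12. So 23^{28} ≡ 23^{12} ≡ 1 (mod 40)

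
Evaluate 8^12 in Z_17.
Using repeated squaring. 12 = 8 + 4 (binary 1100). Repeated squaring mod 17: 8^1 ≡ 8; 8^2 ≡ 8² = 64 ≡ 13; 8^4 ≡ 13² = 169 ≡ 16; 8^8 ≡ 16² = 256 ≡ 1. Multiply: 8^12 = 8^8 × 8^4 ≡ 1 × 16 (mod 17): 1 × 16 = 16 ≡ 16. So 8^12 ≡ 16 (mod 17).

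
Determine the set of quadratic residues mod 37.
QRs mod 37: {1, 3, 4, 7, 9, 10, 11, 12, 16, 21, 25, 26, 27, 28, 30, 33, 34, 36}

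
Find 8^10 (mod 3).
8 ≡ 2 (mod 3). 10 = 8 + 2 (binary 1010). Repeated squaring mod 3: 2^1 ≡ 2; 2^2 ≡ 2² = 4 ≡ 1; 2^4 ≡ 1² = 1 ≡ 1; 2^8 ≡ 1² = 1 ≡ 1. Multiply: 8^10 ≡ 2^8 × 2^2 ≡ 1 × 1 (mod 3): 1 × 1 = 1 ≡ 1. So 8^10 ≡ 1 (mod 3).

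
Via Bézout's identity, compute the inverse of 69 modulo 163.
Extended GCD: 69(26) + 163(-11) = 1. So 69^(-1) ≡ 26 ≡ 26 (mod 163). Verify: 69 × 26 = 1794 ≡ 1 (mod 163)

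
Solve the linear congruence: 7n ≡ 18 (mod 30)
24

Since gcd(7, 30) = 1 divides 18, a solution exists.
Multiply both sides by the inverse of 7 mod 30:
  7^(-1) mod 30 = 13
  x ≡ 13 × 18 ≡ 234 ≡ 24 (mod 30)
Verification: 7 × 24 = 168 = 5 × 30 + 18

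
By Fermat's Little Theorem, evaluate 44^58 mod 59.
By Fermat's Little Theorem, 44^{58} ≡ 1 (mod 59) since 59 is prime and gcd(44, 59) = 1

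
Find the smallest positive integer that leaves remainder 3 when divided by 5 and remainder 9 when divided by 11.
M = 5 × 11 = 55. M₁ = 11, y₁ ≡ 1 (mod 5). M₂ = 5, y₂ ≡ 9 (mod 11). k = 3×11×1 + 9×5×9 ≡ 53 (mod 55). The smallest positive such number is 53.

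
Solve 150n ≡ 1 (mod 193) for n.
150^(-1) ≡ 184 (mod 193). Verification: 150 × 184 = 27600 ≡ 1 (mod 193)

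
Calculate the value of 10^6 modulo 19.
6 = 4 + 2 (binary 110). Repeated squaring mod 19: 10^1 ≡ 10; 10^2 ≡ 10² = 100 ≡ 5; 10^4 ≡ 5² = 25 ≡ 6. Multiply: 10^6 = 10^4 × 10^2 ≡ 6 × 5 (mod 19): 6 × 5 = 30 ≡ 11. So 10^6 ≡ 11 (mod 19).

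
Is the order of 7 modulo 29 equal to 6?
No, the actual order is 7, not 6.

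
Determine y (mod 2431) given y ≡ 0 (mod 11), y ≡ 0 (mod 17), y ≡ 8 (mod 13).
2244

Using the Chinese Remainder Theorem:
M = product of moduli = 2431
For equation 1: M_1 = 221, 221 ≡ 1 (mod 11), inverse of 221 mod 11 is 1 (check: 1 × 1 = 1 ≡ 1 (mod 11))
For equation 2: M_2 = 143, 143 ≡ 7 (mod 17), inverse of 143 mod 17 is 5 (check: 7 × 5 = 35 ≡ 1 (mod 17))
For equation 3: M_3 = 187, 187 ≡ 5 (mod 13), inverse of 187 mod 13 is 8 (check: 5 × 8 = 40 ≡ 1 (mod 13))
Combine: y ≡ Σ r_i×M_i×(M_i⁻¹ mod m_i) = 0×221×1 + 0×143×5 + 8×187×8 = 0 + 0 + 11968 = 11968
11968 mod 2431 = 2244
y ≡ 2244 (mod 2431)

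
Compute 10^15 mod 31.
Using repeated squaring. 15 = 8 + 4 + 2 + 1 (binary 1111). Repeated squaring mod 31: 10^1 ≡ 10; 10^2 ≡ 10² = 100 ≡ 7; 10^4 ≡ 7² = 49 ≡ 18; 10^8 ≡ 18² = 324 ≡ 14. Multiply: 10^15 = 10^8 × 10^4 × 10^2 × 10^1 ≡ 14 × 18 × 7 × 10 (mod 31): 14 × 18 = 252 ≡ 4; 4 × 7 = 28 ≡ 28; 28 × 10 = 280 ≡ 1. So 10^15 ≡ 1 (mod 31).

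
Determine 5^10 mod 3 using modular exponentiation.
5 ≡ 2 (mod 3). 10 = 8 + 2 (binary 1010). Repeated squaring mod 3: 2^1 ≡ 2; 2^2 ≡ 2² = 4 ≡ 1; 2^4 ≡ 1² = 1 ≡ 1; 2^8 ≡ 1² = 1 ≡ 1. Multiply: 5^10 ≡ 2^8 × 2^2 ≡ 1 × 1 (mod 3): 1 × 1 = 1 ≡ 1. So 5^10 ≡ 1 (mod 3).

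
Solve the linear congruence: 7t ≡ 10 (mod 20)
10

Since gcd(7, 20) = 1 divides 10, a solution exists.
Multiply both sides by the inverse of 7 mod 20:
  7^(-1) mod 20 = 3
  x ≡ 3 × 10 ≡ 30 ≡ 10 (mod 20)
Verification: 7 × 10 = 70 = 3 × 20 + 10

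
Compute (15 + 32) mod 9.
2

(15 + 32) = 47
47 mod 9 = 2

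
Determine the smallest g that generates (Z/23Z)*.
5

A primitive root g modulo p has order p-1 = 22
Prime divisors of 22: [2, 11]
g is a primitive root iff g^(22/q) ≢ 1 (mod 23) for each prime divisor q
Testing small values:
  g = 2: 2^11 ≡ 1, 2^2 ≡ 4 (mod 23) → 2^11 ≡ 1, not primitive root
  g = 3: 3^11 ≡ 1, 3^2 ≡ 9 (mod 23) → 3^11 ≡ 1, not primitive root
  g = 4: 4^11 ≡ 1, 4^2 ≡ 16 (mod 23) → 4^11 ≡ 1, not primitive root
  g = 5: 5^11 ≡ 22, 5^2 ≡ 2 (mod 23) → none is 1, primitive root!
The smallest primitive root is 5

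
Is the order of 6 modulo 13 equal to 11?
No, the actual order is 12, not 11.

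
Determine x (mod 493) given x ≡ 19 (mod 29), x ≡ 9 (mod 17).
77

Using the Chinese Remainder Theorem:
M = product of moduli = 493
For equation 1: M_1 = 17, 17 ≡ 17 (mod 29), inverse of 17 mod 29 is 12 (check: 17 × 12 = 204 ≡ 1 (mod 29))
For equation 2: M_2 = 29, 29 ≡ 12 (mod 17), inverse of 29 mod 17 is 10 (check: 12 × 10 = 120 ≡ 1 (mod 17))
Combine: x ≡ Σ r_i×M_i×(M_i⁻¹ mod m_i) = 19×17×12 + 9×29×10 = 3876 + 2610 = 6486
6486 mod 493 = 77
x ≡ 77 (mod 493)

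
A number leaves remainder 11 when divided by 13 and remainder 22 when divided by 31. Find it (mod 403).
M = 13 × 31 = 403. M₁ = 31, y₁ ≡ 8 (mod 13). M₂ = 13, y₂ ≡ 12 (mod 31). z = 11×31×8 + 22×13×12 ≡ 115 (mod 403)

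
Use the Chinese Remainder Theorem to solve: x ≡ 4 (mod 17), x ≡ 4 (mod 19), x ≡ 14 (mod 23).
3234

Using the Chinese Remainder Theorem:
M = product of moduli = 7429
For equation 1: M_1 = 437, 437 ≡ 12 (mod 17), inverse of 437 mod 17 is 10 (check: 12 × 10 = 120 ≡ 1 (mod 17))
For equation 2: M_2 = 391, 391 ≡ 11 (mod 19), inverse of 391 mod 19 is 7 (check: 11 × 7 = 77 ≡ 1 (mod 19))
For equation 3: M_3 = 323, 323 ≡ 1 (mod 23), inverse of 323 mod 23 is 1 (check: 1 × 1 = 1 ≡ 1 (mod 23))
Combine: x ≡ Σ r_i×M_i×(M_i⁻¹ mod m_i) = 4×437×10 + 4×391×7 + 14×323×1 = 17480 + 10948 + 4522 = 32950
32950 mod 7429 = 3234
x ≡ 3234 (mod 7429)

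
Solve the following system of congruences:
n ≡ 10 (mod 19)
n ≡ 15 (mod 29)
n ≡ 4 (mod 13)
4684

Using the Chinese Remainder Theorem:
M = product of moduli = 7163
For equation 1: M_1 = 377, 377 ≡ 16 (mod 19), inverse of 377 mod 19 is 6 (check: 16 × 6 = 96 ≡ 1 (mod 19))
For equation 2: M_2 = 247, 247 ≡ 15 (mod 29), inverse of 247 mod 29 is 2 (check: 15 × 2 = 30 ≡ 1 (mod 29))
For equation 3: M_3 = 551, 551 ≡ 5 (mod 13), inverse of 551 mod 13 is 8 (check: 5 × 8 = 40 ≡ 1 (mod 13))
Combine: n ≡ Σ r_i×M_i×(M_i⁻¹ mod m_i) = 10×377×6 + 15×247×2 + 4×551×8 = 22620 + 7410 + 17632 = 47662
47662 mod 7163 = 4684
n ≡ 4684 (mod 7163)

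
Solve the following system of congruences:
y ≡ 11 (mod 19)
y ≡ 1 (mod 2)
11

Using the Chinese Remainder Theorem:
M = product of moduli = 38
For equation 1: M_1 = 2, 2 ≡ 2 (mod 19), inverse of 2 mod 19 is 10 (check: 2 × 10 = 20 ≡ 1 (mod 19))
For equation 2: M_2 = 19, 19 ≡ 1 (mod 2), inverse of 19 mod 2 is 1 (check: 1 × 1 = 1 ≡ 1 (mod 2))
Combine: y ≡ Σ r_i×M_i×(M_i⁻¹ mod m_i) = 11×2×10 + 1×19×1 = 220 + 19 = 239
239 mod 38 = 11
y ≡ 11 (mod 38)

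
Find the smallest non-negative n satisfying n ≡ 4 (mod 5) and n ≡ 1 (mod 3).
M = 5 × 3 = 15. M₁ = 3, y₁ ≡ 2 (mod 5). M₂ = 5, y₂ ≡ 2 (mod 3). n = 4×3×2 + 1×5×2 ≡ 4 (mod 15)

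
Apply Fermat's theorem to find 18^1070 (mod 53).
By Fermat: 18^{52} ≡ 1 (mod 53). 1070 ≡ 30 (mod 52). So 18^{1070} ≡ 18^{30} ≡ 17 (mod 53)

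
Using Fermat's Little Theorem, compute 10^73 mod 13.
By Fermat: 10^{12} ≡ 1 (mod 13). 73 = 6×12 + 1. So 10^{73} ≡ 10^{1} ≡ 10 (mod 13)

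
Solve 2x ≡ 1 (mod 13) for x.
7

Using Extended Euclidean Algorithm:
gcd(2, 13) = 1
Bezout coefficients: 2 × -6 + 13 × 1 = 1
So 2 × -6 ≡ 1 (mod 13)
The inverse is -6 mod 13 = 7
Verification: 2 × 7 = 14 = 1 × 13 + 1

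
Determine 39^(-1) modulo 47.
39^(-1) ≡ 41 (mod 47). Verification: 39 × 41 = 1599 ≡ 1 (mod 47)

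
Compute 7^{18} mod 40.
9

Using successive squaring:
Binary expansion of 18: 10010
Powers of 7 mod 40 (each is the square of the previous):
  7^1 ≡ 7 (mod 40)
  7^2 ≡ 7² = 49 ≡ 9 (mod 40)
  7^4 ≡ 9² = 81 ≡ 1 (mod 40)
  7^8 ≡ 1² = 1 ≡ 1 (mod 40)
  7^16 ≡ 1² = 1 ≡ 1 (mod 40)
18 = 16 + 2, so 7^18 = 7^16 × 7^2 ≡ 1 × 9 (mod 40)
Multiplying step by step:
  1 × 9 = 9 ≡ 9 (mod 40)
Result: 7^18 ≡ 9 (mod 40)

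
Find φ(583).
520

Prime factorization: 583 = 11 × 53
Using the formula φ(n) = n × Π(1 - 1/p) for each prime factor p:
φ(583) = 583 × (1 - 1/11) × (1 - 1/53)
φ(583) = 520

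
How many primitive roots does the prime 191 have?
Number of primitive roots mod 191 = φ(190) = 72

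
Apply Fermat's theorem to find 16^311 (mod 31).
By Fermat: 16^{30} ≡ 1 (mod 31). 311 ≡ 11 (mod 30). So 16^{311} ≡ 16^{11} ≡ 16 (mod 31)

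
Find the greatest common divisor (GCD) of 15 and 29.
1

Using the Euclidean algorithm:
15 = 0 × 29 + 15
29 = 1 × 15 + 14
15 = 1 × 14 + 1
14 = 14 × 1 + 0

GCD(15, 29) = 1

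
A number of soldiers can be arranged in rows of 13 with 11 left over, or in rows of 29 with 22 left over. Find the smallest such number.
M = 13 × 29 = 377. M₁ = 29, y₁ ≡ 9 (mod 13). M₂ = 13, y₂ ≡ 9 (mod 29). m = 11×29×9 + 22×13×9 ≡ 167 (mod 377). The smallest positive such number is 167.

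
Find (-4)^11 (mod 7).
Using Fermat: (-4)^{6} ≡ 1 (mod 7). 11 ≡ 5 (mod 6). So (-4)^{11} ≡ (-4)^{5} ≡ 5 (mod 7)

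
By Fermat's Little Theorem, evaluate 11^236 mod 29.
By Fermat: 11^{28} ≡ 1 (mod 29). 236 = 8×28 + 12. So 11^{236} ≡ 11^{12} ≡ 23 (mod 29)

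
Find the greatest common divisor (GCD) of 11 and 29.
1

Using the Euclidean algorithm:
11 = 0 × 29 + 11
29 = 2 × 11 + 7
11 = 1 × 7 + 4
7 = 1 × 4 + 3
4 = 1 × 3 + 1
3 = 3 × 1 + 0

GCD(11, 29) = 1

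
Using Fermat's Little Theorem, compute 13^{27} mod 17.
4

By Fermat's Little Theorem, a^(p-1) ≡ 1 (mod p) for prime p and gcd(a, p) = 1
Here p = 17, so 13^16 ≡ 1 (mod 17)
We can reduce the exponent: 27 mod 16 = 11
So 13^27 ≡ 13^11 (mod 17)
Computing: 13^11 mod 17 = 4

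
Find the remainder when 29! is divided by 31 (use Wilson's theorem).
(30)! = (29)! × (30) ≡ -1 (mod 31). So (29)! ≡ -1 × (30)^(-1) ≡ (-1)×(-1) = 1 (mod 31)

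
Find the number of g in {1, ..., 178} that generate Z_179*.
Number of primitive roots mod 179 = φ(178) = 88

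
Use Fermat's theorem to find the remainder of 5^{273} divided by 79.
1

By Fermat's Little Theorem, a^(p-1) ≡ 1 (mod p) for prime p and gcd(a, p) = 1
Here p = 79, so 5^78 ≡ 1 (mod 79)
We can reduce the exponent: 273 mod 78 = 39
So 5^273 ≡ 5^39 (mod 79)
Computing: 5^39 mod 79 = 1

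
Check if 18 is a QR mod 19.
By Euler's criterion: 18^{9} ≡ 18 (mod 19). Since this equals -1 (≡ 18), 18 is not a QR.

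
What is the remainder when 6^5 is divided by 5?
6 ≡ 1 (mod 5). 5 = 4 + 1 (binary 101). Repeated squaring mod 5: 1^1 ≡ 1; 1^2 ≡ 1² = 1 ≡ 1; 1^4 ≡ 1² = 1 ≡ 1. Multiply: 6^5 ≡ 1^4 × 1^1 ≡ 1 × 1 (mod 5): 1 × 1 = 1 ≡ 1. So 6^5 ≡ 1 (mod 5).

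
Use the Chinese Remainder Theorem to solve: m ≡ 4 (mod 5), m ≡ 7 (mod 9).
M = 5 × 9 = 45. M₁ = 9, y₁ ≡ 4 (mod 5). M₂ = 5, y₂ ≡ 2 (mod 9). m = 4×9×4 + 7×5×2 ≡ 34 (mod 45)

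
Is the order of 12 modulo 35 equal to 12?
Yes, ord_35(12) = 12.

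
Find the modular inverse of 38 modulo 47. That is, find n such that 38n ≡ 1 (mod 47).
26

Using Extended Euclidean Algorithm:
gcd(38, 47) = 1
Bezout coefficients: 38 × -21 + 47 × 17 = 1
So 38 × -21 ≡ 1 (mod 47)
The inverse is -21 mod 47 = 26
Verification: 38 × 26 = 988 = 21 × 47 + 1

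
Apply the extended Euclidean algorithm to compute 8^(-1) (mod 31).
Extended GCD: 8(4) + 31(-1) = 1. So 8^(-1) ≡ 4 ≡ 4 (mod 31). Verify: 8 × 4 = 32 ≡ 1 (mod 31)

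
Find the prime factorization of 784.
2^4 × 7^2

Divide by primes starting from smallest:
784 ÷ 2 = 392
392 ÷ 2 = 196
196 ÷ 2 = 98
98 ÷ 2 = 49
49 ÷ 7 = 7
7 ÷ 7 = 1

784 = 2^4 × 7^2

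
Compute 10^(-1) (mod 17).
10^(-1) ≡ 12 (mod 17). Verification: 10 × 12 = 120 ≡ 1 (mod 17)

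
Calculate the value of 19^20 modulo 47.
Using repeated squaring. 20 = 16 + 4 (binary 10100). Repeated squaring mod 47: 19^1 ≡ 19; 19^2 ≡ 19² = 361 ≡ 32; 19^4 ≡ 32² = 1024 ≡ 37; 19^8 ≡ 37² = 1369 ≡ 6; 19^16 ≡ 6² = 36 ≡ 36. Multiply: 19^20 = 19^16 × 19^4 ≡ 36 × 37 (mod 47): 36 × 37 = 1332 ≡ 16. So 19^20 ≡ 16 (mod 47).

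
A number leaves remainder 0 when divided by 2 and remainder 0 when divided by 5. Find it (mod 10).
M = 2 × 5 = 10. M₁ = 5, y₁ ≡ 1 (mod 2). M₂ = 2, y₂ ≡ 3 (mod 5). r = 0×5×1 + 0×2×3 ≡ 0 (mod 10)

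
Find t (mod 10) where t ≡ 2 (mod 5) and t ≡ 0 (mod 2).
M = 5 × 2 = 10. M₁ = 2, y₁ ≡ 3 (mod 5). M₂ = 5, y₂ ≡ 1 (mod 2). t = 2×2×3 + 0×5×1 ≡ 2 (mod 10)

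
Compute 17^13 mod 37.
Using repeated squaring. 13 = 8 + 4 + 1 (binary 1101). Repeated squaring mod 37: 17^1 ≡ 17; 17^2 ≡ 17² = 289 ≡ 30; 17^4 ≡ 30² = 900 ≡ 12; 17^8 ≡ 12² = 144 ≡ 33. Multiply: 17^13 = 17^8 × 17^4 × 17^1 ≡ 33 × 12 × 17 (mod 37): 33 × 12 = 396 ≡ 26; 26 × 17 = 442 ≡ 35. So 17^13 ≡ 35 (mod 37).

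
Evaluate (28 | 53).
(28/53) = 28^{26} mod 53 = 1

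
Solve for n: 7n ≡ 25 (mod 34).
23

Since gcd(7, 34) = 1 divides 25, a solution exists.
Multiply both sides by the inverse of 7 mod 34:
  7^(-1) mod 34 = 5
  x ≡ 5 × 25 ≡ 125 ≡ 23 (mod 34)
Verification: 7 × 23 = 161 = 4 × 34 + 25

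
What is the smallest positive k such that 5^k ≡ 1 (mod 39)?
Powers of 5 mod 39: 5^1≡5, 5^2≡25, 5^3≡8, 5^4≡1. Order = 4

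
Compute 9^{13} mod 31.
18

Using successive squaring:
Binary expansion of 13: 1101
Powers of 9 mod 31 (each is the square of the previous):
  9^1 ≡ 9 (mod 31)
  9^2 ≡ 9² = 81 ≡ 19 (mod 31)
  9^4 ≡ 19² = 361 ≡ 20 (mod 31)
  9^8 ≡ 20² = 400 ≡ 28 (mod 31)
13 = 8 + 4 + 1, so 9^13 = 9^8 × 9^4 × 9^1 ≡ 28 × 20 × 9 (mod 31)
Multiplying step by step:
  28 × 20 = 560 ≡ 2 (mod 31)
  2 × 9 = 18 ≡ 18 (mod 31)
Result: 9^13 ≡ 18 (mod 31)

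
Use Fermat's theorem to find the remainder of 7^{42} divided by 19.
1

By Fermat's Little Theorem, a^(p-1) ≡ 1 (mod p) for prime p and gcd(a, p) = 1
Here p = 19, so 7^18 ≡ 1 (mod 19)
We can reduce the exponent: 42 mod 18 = 6
So 7^42 ≡ 7^6 (mod 19)
Computing: 7^6 mod 19 = 1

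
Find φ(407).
360

Prime factorization: 407 = 11 × 37
Using the formula φ(n) = n × Π(1 - 1/p) for each prime factor p:
φ(407) = 407 × (1 - 1/11) × (1 - 1/37)
φ(407) = 360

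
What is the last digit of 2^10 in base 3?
10 = 8 + 2 (binary 1010). Repeated squaring mod 3: 2^1 ≡ 2; 2^2 ≡ 2² = 4 ≡ 1; 2^4 ≡ 1² = 1 ≡ 1; 2^8 ≡ 1² = 1 ≡ 1. Multiply: 2^10 = 2^8 × 2^2 ≡ 1 × 1 (mod 3): 1 × 1 = 1 ≡ 1. So 2^10 ≡ 1 (mod 3).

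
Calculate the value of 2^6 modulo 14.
6 = 4 + 2 (binary 110). Repeated squaring mod 14: 2^1 ≡ 2; 2^2 ≡ 2² = 4 ≡ 4; 2^4 ≡ 4² = 16 ≡ 2. Multiply: 2^6 = 2^4 × 2^2 ≡ 2 × 4 (mod 14): 2 × 4 = 8 ≡ 8. So 2^6 ≡ 8 (mod 14).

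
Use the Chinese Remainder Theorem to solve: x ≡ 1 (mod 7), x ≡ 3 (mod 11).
36

Using the Chinese Remainder Theorem:
M = product of moduli = 77
For equation 1: M_1 = 11, 11 ≡ 4 (mod 7), inverse of 11 mod 7 is 2 (check: 4 × 2 = 8 ≡ 1 (mod 7))
For equation 2: M_2 = 7, 7 ≡ 7 (mod 11), inverse of 7 mod 11 is 8 (check: 7 × 8 = 56 ≡ 1 (mod 11))
Combine: x ≡ Σ r_i×M_i×(M_i⁻¹ mod m_i) = 1×11×2 + 3×7×8 = 22 + 168 = 190
190 mod 77 = 36
x ≡ 36 (mod 77)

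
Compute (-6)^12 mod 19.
Using repeated squaring. (-6) ≡ 13 (mod 19). 12 = 8 + 4 (binary 1100). Repeated squaring mod 19: 13^1 ≡ 13; 13^2 ≡ 13² = 169 ≡ 17; 13^4 ≡ 17² = 289 ≡ 4; 13^8 ≡ 4² = 16 ≡ 16. Multiply: (-6)^12 ≡ 13^8 × 13^4 ≡ 16 × 4 (mod 19): 16 × 4 = 64 ≡ 7. So (-6)^12 ≡ 7 (mod 19).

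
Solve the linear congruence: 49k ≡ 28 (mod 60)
52

Since gcd(49, 60) = 1 divides 28, a solution exists.
Multiply both sides by the inverse of 49 mod 60:
  49^(-1) mod 60 = 49
  x ≡ 49 × 28 ≡ 1372 ≡ 52 (mod 60)
Verification: 49 × 52 = 2548 = 42 × 60 + 28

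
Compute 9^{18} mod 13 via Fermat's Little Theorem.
1

By Fermat's Little Theorem, a^(p-1) ≡ 1 (mod p) for prime p and gcd(a, p) = 1
Here p = 13, so 9^12 ≡ 1 (mod 13)
We can reduce the exponent: 18 mod 12 = 6
So 9^18 ≡ 9^6 (mod 13)
Computing: 9^6 mod 13 = 1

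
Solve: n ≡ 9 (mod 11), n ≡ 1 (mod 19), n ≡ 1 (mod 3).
M = 11 × 19 × 3 = 627. M₁ = 57, y₁ ≡ 6 (mod 11). M₂ = 33, y₂ ≡ 15 (mod 19). M₃ = 209, y₃ ≡ 2 (mod 3). n = 9×57×6 + 1×33×15 + 1×209×2 ≡ 229 (mod 627)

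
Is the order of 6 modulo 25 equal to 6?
No, the actual order is 5, not 6.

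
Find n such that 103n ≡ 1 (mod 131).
103^(-1) ≡ 14 (mod 131). Verification: 103 × 14 = 1442 ≡ 1 (mod 131)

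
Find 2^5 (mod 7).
5 = 4 + 1 (binary 101). Repeated squaring mod 7: 2^1 ≡ 2; 2^2 ≡ 2² = 4 ≡ 4; 2^4 ≡ 4² = 16 ≡ 2. Multiply: 2^5 = 2^4 × 2^1 ≡ 2 × 2 (mod 7): 2 × 2 = 4 ≡ 4. So 2^5 ≡ 4 (mod 7).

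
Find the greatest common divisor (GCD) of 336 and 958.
2

Using the Euclidean algorithm:
336 = 0 × 958 + 336
958 = 2 × 336 + 286
336 = 1 × 286 + 50
286 = 5 × 50 + 36
50 = 1 × 36 + 14
36 = 2 × 14 + 8
14 = 1 × 8 + 6
8 = 1 × 6 + 2
6 = 3 × 2 + 0

GCD(336, 958) = 2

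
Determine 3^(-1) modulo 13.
3^(-1) ≡ 9 (mod 13). Verification: 3 × 9 = 27 ≡ 1 (mod 13)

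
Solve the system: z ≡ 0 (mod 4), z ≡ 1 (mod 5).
M = 4 × 5 = 20. M₁ = 5, y₁ ≡ 1 (mod 4). M₂ = 4, y₂ ≡ 4 (mod 5). z = 0×5×1 + 1×4×4 ≡ 16 (mod 20)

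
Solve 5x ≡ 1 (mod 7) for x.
3

Using Extended Euclidean Algorithm:
gcd(5, 7) = 1
Bezout coefficients: 5 × 3 + 7 × -2 = 1
So 5 × 3 ≡ 1 (mod 7)
The inverse is 3 mod 7 = 3
Verification: 5 × 3 = 15 = 2 × 7 + 1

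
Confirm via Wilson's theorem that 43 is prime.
(42)! mod 43 = 42. Since this equals -1 (mod 43), Wilson confirms 43 is prime.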